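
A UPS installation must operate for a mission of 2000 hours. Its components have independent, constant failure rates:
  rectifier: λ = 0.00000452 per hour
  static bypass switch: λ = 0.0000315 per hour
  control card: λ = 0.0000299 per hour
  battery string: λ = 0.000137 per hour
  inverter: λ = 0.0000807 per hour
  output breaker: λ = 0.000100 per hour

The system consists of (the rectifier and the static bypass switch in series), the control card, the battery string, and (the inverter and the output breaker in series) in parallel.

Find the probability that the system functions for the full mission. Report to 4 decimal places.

0.9997

R(rectifier) = exp(−0.00000452 × 2000) = 0.991001
R(static bypass switch) = exp(−0.0000315 × 2000) = 0.938943
R(control card) = exp(−0.0000299 × 2000) = 0.941953
R(battery string) = exp(−0.000137 × 2000) = 0.760332
R(inverter) = exp(−0.0000807 × 2000) = 0.850952
R(output breaker) = exp(−0.000100 × 2000) = 0.818731
Series (rectifier and static bypass switch): 0.991001 × 0.938943 = 0.930493
Series (inverter and output breaker): 0.850952 × 0.818731 = 0.696701
Parallel ([0.930493], control card, battery string, and [0.696701]): 1 − (1 − 0.930493)(1 − 0.941953)(1 − 0.760332)(1 − 0.696701) = 0.9997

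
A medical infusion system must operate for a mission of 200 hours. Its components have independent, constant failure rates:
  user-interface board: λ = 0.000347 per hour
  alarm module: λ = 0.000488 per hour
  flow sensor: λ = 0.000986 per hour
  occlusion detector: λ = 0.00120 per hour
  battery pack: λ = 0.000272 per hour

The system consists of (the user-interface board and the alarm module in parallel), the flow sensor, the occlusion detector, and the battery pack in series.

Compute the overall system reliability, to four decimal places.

R(user-interface board) = exp(−0.000347 × 200) = 0.932953
R(alarm module) = exp(−0.000488 × 200) = 0.907012
R(flow sensor) = exp(−0.000986 × 200) = 0.821026
R(occlusion detector) = exp(−0.00120 × 200) = 0.786628
R(battery pack) = exp(−0.000272 × 200) = 0.947053
Parallel (user-interface board and alarm module): 1 − (1 − 0.932953)(1 − 0.907012) = 0.993765
Series ([0.993765], flow sensor, occlusion detector, and battery pack): 0.993765 × 0.821026 × 0.786628 × 0.947053 = 0.6078

0.6078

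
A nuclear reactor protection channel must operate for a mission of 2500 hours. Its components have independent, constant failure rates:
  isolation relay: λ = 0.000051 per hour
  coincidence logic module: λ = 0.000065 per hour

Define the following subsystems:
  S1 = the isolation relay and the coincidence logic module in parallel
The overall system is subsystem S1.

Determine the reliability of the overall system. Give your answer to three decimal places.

R(isolation relay) = exp(−0.000051 × 2500) = 0.88029
R(coincidence logic module) = exp(−0.000065 × 2500) = 0.85002
Parallel (isolation relay and coincidence logic module): 1 − (1 − 0.88029)(1 − 0.85002) = 0.982

0.982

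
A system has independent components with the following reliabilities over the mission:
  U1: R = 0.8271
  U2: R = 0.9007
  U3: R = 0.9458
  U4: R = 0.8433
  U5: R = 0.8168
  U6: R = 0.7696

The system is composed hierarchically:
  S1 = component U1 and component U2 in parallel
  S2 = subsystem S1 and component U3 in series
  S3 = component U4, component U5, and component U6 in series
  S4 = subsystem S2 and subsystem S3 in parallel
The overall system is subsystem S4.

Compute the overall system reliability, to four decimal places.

0.9669

Parallel (U1 and U2): 1 − (1 − 0.827100)(1 − 0.900700) = 0.982831
Series ([0.982831] and U3): 0.982831 × 0.945800 = 0.929562
Series (U4, U5, and U6): 0.843300 × 0.816800 × 0.769600 = 0.530106
Parallel ([0.929562] and [0.530106]): 1 − (1 − 0.929562)(1 − 0.530106) = 0.9669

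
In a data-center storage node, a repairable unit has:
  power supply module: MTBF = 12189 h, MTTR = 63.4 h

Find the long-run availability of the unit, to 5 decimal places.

0.99483

A(power supply module) = MTBF/(MTBF+MTTR) = 12189/(12189+63.4) = 0.99483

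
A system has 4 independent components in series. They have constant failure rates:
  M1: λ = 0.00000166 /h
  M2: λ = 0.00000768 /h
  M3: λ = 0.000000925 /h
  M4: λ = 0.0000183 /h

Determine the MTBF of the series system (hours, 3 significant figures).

Series of exponential components: λ_sys = Σ λ_i
λ_sys = 0.00000166 + 0.00000768 + 0.000000925 + 0.0000183 = 2.8565e-05 /h
MTBF = 1 / λ_sys = 35000 h

35000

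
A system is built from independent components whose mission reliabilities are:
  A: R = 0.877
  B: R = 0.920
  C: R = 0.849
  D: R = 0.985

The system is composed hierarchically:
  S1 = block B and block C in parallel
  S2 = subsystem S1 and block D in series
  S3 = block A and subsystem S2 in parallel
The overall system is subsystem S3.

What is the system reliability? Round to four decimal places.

0.9967

Parallel (B and C): 1 − (1 − 0.920000)(1 − 0.849000) = 0.987920
Series ([0.987920] and D): 0.987920 × 0.985000 = 0.973101
Parallel (A and [0.973101]): 1 − (1 − 0.877000)(1 − 0.973101) = 0.9967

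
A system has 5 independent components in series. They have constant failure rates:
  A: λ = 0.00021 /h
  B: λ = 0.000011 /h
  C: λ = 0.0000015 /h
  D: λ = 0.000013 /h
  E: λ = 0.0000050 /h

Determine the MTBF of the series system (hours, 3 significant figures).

4160

Series of exponential components: λ_sys = Σ λ_i
λ_sys = 0.00021 + 0.000011 + 0.0000015 + 0.000013 + 0.0000050 = 2.4050e-04 /h
MTBF = 1 / λ_sys = 4160 h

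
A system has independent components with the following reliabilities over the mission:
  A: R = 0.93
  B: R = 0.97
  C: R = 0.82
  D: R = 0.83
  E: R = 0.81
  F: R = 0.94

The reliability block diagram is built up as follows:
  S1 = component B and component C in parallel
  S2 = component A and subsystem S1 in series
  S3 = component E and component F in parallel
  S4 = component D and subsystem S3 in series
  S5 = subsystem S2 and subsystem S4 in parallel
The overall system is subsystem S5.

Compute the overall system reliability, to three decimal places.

0.987

Parallel (B and C): 1 − (1 − 0.97000)(1 − 0.82000) = 0.99460
Series (A and [0.99460]): 0.93000 × 0.99460 = 0.92498
Parallel (E and F): 1 − (1 − 0.81000)(1 − 0.94000) = 0.98860
Series (D and [0.98860]): 0.83000 × 0.98860 = 0.82054
Parallel ([0.92498] and [0.82054]): 1 − (1 − 0.92498)(1 − 0.82054) = 0.987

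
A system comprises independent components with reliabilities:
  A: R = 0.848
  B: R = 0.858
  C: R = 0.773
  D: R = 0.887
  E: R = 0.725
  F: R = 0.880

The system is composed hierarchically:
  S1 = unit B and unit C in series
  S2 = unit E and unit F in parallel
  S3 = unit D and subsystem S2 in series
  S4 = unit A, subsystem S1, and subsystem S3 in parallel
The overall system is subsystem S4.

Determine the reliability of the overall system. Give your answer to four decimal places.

Series (B and C): 0.858000 × 0.773000 = 0.663234
Parallel (E and F): 1 − (1 − 0.725000)(1 − 0.880000) = 0.967000
Series (D and [0.967000]): 0.887000 × 0.967000 = 0.857729
Parallel (A, [0.663234], and [0.857729]): 1 − (1 − 0.848000)(1 − 0.663234)(1 − 0.857729) = 0.9927

0.9927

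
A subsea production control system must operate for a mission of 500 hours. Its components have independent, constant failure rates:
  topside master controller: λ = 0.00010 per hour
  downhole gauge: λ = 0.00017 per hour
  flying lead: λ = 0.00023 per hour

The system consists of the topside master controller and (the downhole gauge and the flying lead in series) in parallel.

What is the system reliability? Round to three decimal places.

R(topside master controller) = exp(−0.00010 × 500) = 0.95123
R(downhole gauge) = exp(−0.00017 × 500) = 0.91851
R(flying lead) = exp(−0.00023 × 500) = 0.89137
Series (downhole gauge and flying lead): 0.91851 × 0.89137 = 0.81873
Parallel (topside master controller and [0.81873]): 1 − (1 − 0.95123)(1 − 0.81873) = 0.991

0.991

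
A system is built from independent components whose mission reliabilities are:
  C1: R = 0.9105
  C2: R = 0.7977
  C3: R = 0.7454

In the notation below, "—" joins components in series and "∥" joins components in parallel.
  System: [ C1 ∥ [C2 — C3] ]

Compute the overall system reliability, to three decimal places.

0.964

Series (C2 and C3): 0.79770 × 0.74540 = 0.59461
Parallel (C1 and [0.59461]): 1 − (1 − 0.91050)(1 − 0.59461) = 0.964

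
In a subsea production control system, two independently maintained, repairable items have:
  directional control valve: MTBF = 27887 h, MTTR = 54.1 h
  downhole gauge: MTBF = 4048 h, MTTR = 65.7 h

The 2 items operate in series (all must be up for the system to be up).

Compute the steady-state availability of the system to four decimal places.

A(directional control valve) = MTBF/(MTBF+MTTR) = 27887/(27887+54.1) = 0.998064
A(downhole gauge) = MTBF/(MTBF+MTTR) = 4048/(4048+65.7) = 0.984029
Series availability: 0.998064 × 0.984029 = 0.9821

0.9821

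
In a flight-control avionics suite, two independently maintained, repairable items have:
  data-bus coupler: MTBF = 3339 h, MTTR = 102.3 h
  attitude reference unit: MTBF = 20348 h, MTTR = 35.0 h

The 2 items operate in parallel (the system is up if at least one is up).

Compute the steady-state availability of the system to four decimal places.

A(data-bus coupler) = MTBF/(MTBF+MTTR) = 3339/(3339+102.3) = 0.970273
A(attitude reference unit) = MTBF/(MTBF+MTTR) = 20348/(20348+35.0) = 0.998283
Parallel availability: 1 − (1 − 0.970273)(1 − 0.998283) = 0.9999

0.9999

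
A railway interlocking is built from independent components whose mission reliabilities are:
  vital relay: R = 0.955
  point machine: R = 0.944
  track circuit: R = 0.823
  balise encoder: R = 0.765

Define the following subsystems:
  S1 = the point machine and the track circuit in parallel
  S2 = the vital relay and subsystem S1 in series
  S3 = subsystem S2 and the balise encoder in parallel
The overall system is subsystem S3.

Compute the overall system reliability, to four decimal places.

0.9872

Parallel (point machine and track circuit): 1 − (1 − 0.944000)(1 − 0.823000) = 0.990088
Series (vital relay and [0.990088]): 0.955000 × 0.990088 = 0.945534
Parallel ([0.945534] and balise encoder): 1 − (1 − 0.945534)(1 − 0.765000) = 0.9872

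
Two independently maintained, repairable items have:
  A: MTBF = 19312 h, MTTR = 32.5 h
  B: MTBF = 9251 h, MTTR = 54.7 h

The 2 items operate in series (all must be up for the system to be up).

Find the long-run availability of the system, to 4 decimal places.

A(A) = MTBF/(MTBF+MTTR) = 19312/(19312+32.5) = 0.998320
A(B) = MTBF/(MTBF+MTTR) = 9251/(9251+54.7) = 0.994122
Series availability: 0.998320 × 0.994122 = 0.9925

0.9925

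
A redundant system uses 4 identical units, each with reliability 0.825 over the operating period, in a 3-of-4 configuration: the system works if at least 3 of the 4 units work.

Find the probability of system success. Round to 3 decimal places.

0.856

R = Σ_{i=3}^{4} C(4,i) p^i (1−p)^{4−i} with p = 0.825
C(4,3)·0.825^3·0.175^1 = 0.39306
C(4,4)·0.825^4·0.175^0 = 0.46325
Sum = 0.856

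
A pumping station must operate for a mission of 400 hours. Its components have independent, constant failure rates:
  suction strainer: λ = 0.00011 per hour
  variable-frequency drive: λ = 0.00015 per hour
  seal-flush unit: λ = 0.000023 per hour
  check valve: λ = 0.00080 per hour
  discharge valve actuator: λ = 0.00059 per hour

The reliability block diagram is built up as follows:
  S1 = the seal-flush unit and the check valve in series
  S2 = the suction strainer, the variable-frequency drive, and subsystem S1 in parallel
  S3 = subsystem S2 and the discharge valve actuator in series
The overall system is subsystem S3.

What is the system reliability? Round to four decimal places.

R(suction strainer) = exp(−0.00011 × 400) = 0.956954
R(variable-frequency drive) = exp(−0.00015 × 400) = 0.941765
R(seal-flush unit) = exp(−0.000023 × 400) = 0.990842
R(check valve) = exp(−0.00080 × 400) = 0.726149
R(discharge valve actuator) = exp(−0.00059 × 400) = 0.789781
Series (seal-flush unit and check valve): 0.990842 × 0.726149 = 0.719499
Parallel (suction strainer, variable-frequency drive, and [0.719499]): 1 − (1 − 0.956954)(1 − 0.941765)(1 − 0.719499) = 0.999297
Series ([0.999297] and discharge valve actuator): 0.999297 × 0.789781 = 0.7892

0.7892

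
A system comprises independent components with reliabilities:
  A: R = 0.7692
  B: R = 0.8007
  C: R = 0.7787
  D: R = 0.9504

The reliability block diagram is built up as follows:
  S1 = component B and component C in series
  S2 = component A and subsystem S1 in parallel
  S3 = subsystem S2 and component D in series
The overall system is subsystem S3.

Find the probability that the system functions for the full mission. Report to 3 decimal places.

0.868

Series (B and C): 0.80070 × 0.77870 = 0.62351
Parallel (A and [0.62351]): 1 − (1 − 0.76920)(1 − 0.62351) = 0.91311
Series ([0.91311] and D): 0.91311 × 0.95040 = 0.868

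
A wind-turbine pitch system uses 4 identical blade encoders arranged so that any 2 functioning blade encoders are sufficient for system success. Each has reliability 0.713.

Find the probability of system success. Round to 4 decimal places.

0.9258

R = Σ_{i=2}^{4} C(4,i) p^i (1−p)^{4−i} with p = 0.713
C(4,2)·0.713^2·0.287^2 = 0.251243
C(4,3)·0.713^3·0.287^1 = 0.416112
C(4,4)·0.713^4·0.287^0 = 0.258439
Sum = 0.9258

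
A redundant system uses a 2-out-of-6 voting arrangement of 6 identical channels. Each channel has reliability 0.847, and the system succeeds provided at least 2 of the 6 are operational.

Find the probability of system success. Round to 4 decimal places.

R = Σ_{i=2}^{6} C(6,i) p^i (1−p)^{6−i} with p = 0.847
C(6,2)·0.847^2·0.153^4 = 0.005897
C(6,3)·0.847^3·0.153^3 = 0.043527
C(6,4)·0.847^4·0.153^2 = 0.180721
C(6,5)·0.847^5·0.153^1 = 0.400184
C(6,6)·0.847^6·0.153^0 = 0.369233
Sum = 0.9996

0.9996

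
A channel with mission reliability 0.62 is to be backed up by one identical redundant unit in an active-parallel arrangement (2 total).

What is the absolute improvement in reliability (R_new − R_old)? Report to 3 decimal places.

R_before = 0.62
R_after = 1 − (1 − 0.62)^2 = 0.856
ΔR = 0.856 − 0.62 = 0.236

0.236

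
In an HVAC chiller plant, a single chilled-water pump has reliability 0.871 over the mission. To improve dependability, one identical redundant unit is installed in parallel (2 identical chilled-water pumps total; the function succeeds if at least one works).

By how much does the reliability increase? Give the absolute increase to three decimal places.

R_before = 0.871
R_after = 1 − (1 − 0.871)^2 = 0.983
ΔR = 0.983 − 0.871 = 0.112

0.112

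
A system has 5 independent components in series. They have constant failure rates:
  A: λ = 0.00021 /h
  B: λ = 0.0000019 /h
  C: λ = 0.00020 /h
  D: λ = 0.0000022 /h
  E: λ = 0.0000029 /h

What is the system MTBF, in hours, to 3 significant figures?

Series of exponential components: λ_sys = Σ λ_i
λ_sys = 0.00021 + 0.0000019 + 0.00020 + 0.0000022 + 0.0000029 = 4.1700e-04 /h
MTBF = 1 / λ_sys = 2400 h

2400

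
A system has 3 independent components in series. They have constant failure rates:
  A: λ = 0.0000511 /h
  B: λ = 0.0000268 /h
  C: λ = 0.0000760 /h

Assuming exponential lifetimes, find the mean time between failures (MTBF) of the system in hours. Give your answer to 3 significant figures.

6500

Series of exponential components: λ_sys = Σ λ_i
λ_sys = 0.0000511 + 0.0000268 + 0.0000760 = 1.5390e-04 /h
MTBF = 1 / λ_sys = 6500 h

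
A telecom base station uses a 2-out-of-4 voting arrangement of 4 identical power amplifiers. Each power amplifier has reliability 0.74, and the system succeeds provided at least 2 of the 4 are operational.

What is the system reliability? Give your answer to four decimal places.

0.9434

R = Σ_{i=2}^{4} C(4,i) p^i (1−p)^{4−i} with p = 0.74
C(4,2)·0.74^2·0.26^2 = 0.222107
C(4,3)·0.74^3·0.26^1 = 0.421433
C(4,4)·0.74^4·0.26^0 = 0.299866
Sum = 0.9434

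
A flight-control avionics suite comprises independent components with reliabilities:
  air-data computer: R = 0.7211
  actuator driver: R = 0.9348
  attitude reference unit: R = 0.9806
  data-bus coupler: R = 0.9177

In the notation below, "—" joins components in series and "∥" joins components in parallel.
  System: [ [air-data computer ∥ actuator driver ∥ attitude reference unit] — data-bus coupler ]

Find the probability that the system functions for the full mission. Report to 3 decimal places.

0.917

Parallel (air-data computer, actuator driver, and attitude reference unit): 1 − (1 − 0.72110)(1 − 0.93480)(1 − 0.98060) = 0.99965
Series ([0.99965] and data-bus coupler): 0.99965 × 0.91770 = 0.917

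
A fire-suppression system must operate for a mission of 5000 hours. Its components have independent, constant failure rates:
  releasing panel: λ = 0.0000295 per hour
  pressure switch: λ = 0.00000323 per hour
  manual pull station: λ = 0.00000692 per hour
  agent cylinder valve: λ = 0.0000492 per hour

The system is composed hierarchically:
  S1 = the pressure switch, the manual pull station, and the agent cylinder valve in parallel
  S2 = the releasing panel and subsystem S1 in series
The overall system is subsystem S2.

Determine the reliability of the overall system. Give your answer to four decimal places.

R(releasing panel) = exp(−0.0000295 × 5000) = 0.862862
R(pressure switch) = exp(−0.00000323 × 5000) = 0.983980
R(manual pull station) = exp(−0.00000692 × 5000) = 0.965992
R(agent cylinder valve) = exp(−0.0000492 × 5000) = 0.781922
Parallel (pressure switch, manual pull station, and agent cylinder valve): 1 − (1 − 0.983980)(1 − 0.965992)(1 − 0.781922) = 0.999881
Series (releasing panel and [0.999881]): 0.862862 × 0.999881 = 0.8628

0.8628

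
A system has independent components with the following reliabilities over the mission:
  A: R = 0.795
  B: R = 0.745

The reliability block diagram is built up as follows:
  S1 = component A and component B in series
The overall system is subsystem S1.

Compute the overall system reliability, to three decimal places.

0.592

Series (A and B): 0.79500 × 0.74500 = 0.592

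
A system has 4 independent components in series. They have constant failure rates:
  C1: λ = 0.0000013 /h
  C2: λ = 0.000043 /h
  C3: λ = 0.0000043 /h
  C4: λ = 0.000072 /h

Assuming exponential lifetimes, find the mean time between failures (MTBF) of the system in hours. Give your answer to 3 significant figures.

Series of exponential components: λ_sys = Σ λ_i
λ_sys = 0.0000013 + 0.000043 + 0.0000043 + 0.000072 = 1.2060e-04 /h
MTBF = 1 / λ_sys = 8290 h

8290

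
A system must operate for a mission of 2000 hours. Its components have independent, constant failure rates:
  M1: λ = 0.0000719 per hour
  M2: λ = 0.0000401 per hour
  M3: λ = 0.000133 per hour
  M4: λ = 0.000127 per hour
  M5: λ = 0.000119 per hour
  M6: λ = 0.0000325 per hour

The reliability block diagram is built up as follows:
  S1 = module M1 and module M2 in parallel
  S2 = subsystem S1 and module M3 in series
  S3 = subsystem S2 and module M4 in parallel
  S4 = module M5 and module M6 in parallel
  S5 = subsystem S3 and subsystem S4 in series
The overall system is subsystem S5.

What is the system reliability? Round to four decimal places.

0.9332

R(M1) = exp(−0.0000719 × 2000) = 0.866061
R(M2) = exp(−0.0000401 × 2000) = 0.922932
R(M3) = exp(−0.000133 × 2000) = 0.766439
R(M4) = exp(−0.000127 × 2000) = 0.775692
R(M5) = exp(−0.000119 × 2000) = 0.788203
R(M6) = exp(−0.0000325 × 2000) = 0.937067
Parallel (M1 and M2): 1 − (1 − 0.866061)(1 − 0.922932) = 0.989678
Series ([0.989678] and M3): 0.989678 × 0.766439 = 0.758528
Parallel ([0.758528] and M4): 1 − (1 − 0.758528)(1 − 0.775692) = 0.945836
Parallel (M5 and M6): 1 − (1 − 0.788203)(1 − 0.937067) = 0.986671
Series ([0.945836] and [0.986671]): 0.945836 × 0.986671 = 0.9332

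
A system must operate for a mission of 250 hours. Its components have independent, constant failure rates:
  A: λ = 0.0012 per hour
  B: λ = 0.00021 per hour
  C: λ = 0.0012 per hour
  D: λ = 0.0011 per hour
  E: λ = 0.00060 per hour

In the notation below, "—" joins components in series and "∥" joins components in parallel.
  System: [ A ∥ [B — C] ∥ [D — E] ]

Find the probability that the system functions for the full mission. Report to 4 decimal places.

0.9733

R(A) = exp(−0.0012 × 250) = 0.740818
R(B) = exp(−0.00021 × 250) = 0.948854
R(C) = exp(−0.0012 × 250) = 0.740818
R(D) = exp(−0.0011 × 250) = 0.759572
R(E) = exp(−0.00060 × 250) = 0.860708
Series (B and C): 0.948854 × 0.740818 = 0.702928
Series (D and E): 0.759572 × 0.860708 = 0.653770
Parallel (A, [0.702928], and [0.653770]): 1 − (1 − 0.740818)(1 − 0.702928)(1 − 0.653770) = 0.9733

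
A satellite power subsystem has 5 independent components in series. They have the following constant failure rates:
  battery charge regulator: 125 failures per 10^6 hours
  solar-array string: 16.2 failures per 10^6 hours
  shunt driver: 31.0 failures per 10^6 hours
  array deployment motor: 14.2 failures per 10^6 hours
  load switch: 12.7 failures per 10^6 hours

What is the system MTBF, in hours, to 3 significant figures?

Series of exponential components: λ_sys = Σ λ_i
λ_sys = 0.000125 + 0.0000162 + 0.0000310 + 0.0000142 + 0.0000127 = 1.9910e-04 /h
MTBF = 1 / λ_sys = 5020 h

5020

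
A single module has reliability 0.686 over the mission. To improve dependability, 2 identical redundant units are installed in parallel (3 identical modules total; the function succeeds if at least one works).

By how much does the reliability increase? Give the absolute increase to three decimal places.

0.283

R_before = 0.686
R_after = 1 − (1 − 0.686)^3 = 0.969
ΔR = 0.969 − 0.686 = 0.283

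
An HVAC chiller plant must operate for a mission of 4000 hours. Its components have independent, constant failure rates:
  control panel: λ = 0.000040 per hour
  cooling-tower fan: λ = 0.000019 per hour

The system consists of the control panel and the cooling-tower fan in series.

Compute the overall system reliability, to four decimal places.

R(control panel) = exp(−0.000040 × 4000) = 0.852144
R(cooling-tower fan) = exp(−0.000019 × 4000) = 0.926816
Series (control panel and cooling-tower fan): 0.852144 × 0.926816 = 0.7898

0.7898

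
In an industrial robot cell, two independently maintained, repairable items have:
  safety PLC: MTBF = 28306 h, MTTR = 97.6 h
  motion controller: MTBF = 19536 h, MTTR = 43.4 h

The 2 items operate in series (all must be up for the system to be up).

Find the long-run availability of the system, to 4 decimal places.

A(safety PLC) = MTBF/(MTBF+MTTR) = 28306/(28306+97.6) = 0.996564
A(motion controller) = MTBF/(MTBF+MTTR) = 19536/(19536+43.4) = 0.997783
Series availability: 0.996564 × 0.997783 = 0.9944

0.9944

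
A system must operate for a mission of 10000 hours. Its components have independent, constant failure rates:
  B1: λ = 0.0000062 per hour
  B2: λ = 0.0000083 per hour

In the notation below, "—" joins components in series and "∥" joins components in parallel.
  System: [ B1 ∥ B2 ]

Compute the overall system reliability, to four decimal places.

0.9952

R(B1) = exp(−0.0000062 × 10000) = 0.939883
R(B2) = exp(−0.0000083 × 10000) = 0.920351
Parallel (B1 and B2): 1 − (1 − 0.939883)(1 − 0.920351) = 0.9952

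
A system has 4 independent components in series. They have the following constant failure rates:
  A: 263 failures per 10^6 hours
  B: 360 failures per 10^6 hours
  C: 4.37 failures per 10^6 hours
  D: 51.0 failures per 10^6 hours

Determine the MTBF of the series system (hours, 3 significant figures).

1470

Series of exponential components: λ_sys = Σ λ_i
λ_sys = 0.000263 + 0.000360 + 0.00000437 + 0.0000510 = 6.7837e-04 /h
MTBF = 1 / λ_sys = 1470 h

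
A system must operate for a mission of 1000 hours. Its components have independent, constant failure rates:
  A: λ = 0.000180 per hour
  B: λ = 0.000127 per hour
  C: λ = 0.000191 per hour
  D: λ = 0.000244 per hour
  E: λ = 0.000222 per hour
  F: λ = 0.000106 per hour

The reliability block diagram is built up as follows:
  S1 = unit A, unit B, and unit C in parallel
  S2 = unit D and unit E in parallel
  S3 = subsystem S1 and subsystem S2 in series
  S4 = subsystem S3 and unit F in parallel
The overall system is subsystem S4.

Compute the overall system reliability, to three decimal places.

R(A) = exp(−0.000180 × 1000) = 0.83527
R(B) = exp(−0.000127 × 1000) = 0.88073
R(C) = exp(−0.000191 × 1000) = 0.82613
R(D) = exp(−0.000244 × 1000) = 0.78349
R(E) = exp(−0.000222 × 1000) = 0.80092
R(F) = exp(−0.000106 × 1000) = 0.89942
Parallel (A, B, and C): 1 − (1 − 0.83527)(1 − 0.88073)(1 − 0.82613) = 0.99658
Parallel (D and E): 1 − (1 − 0.78349)(1 − 0.80092) = 0.95690
Series ([0.99658] and [0.95690]): 0.99658 × 0.95690 = 0.95363
Parallel ([0.95363] and F): 1 − (1 − 0.95363)(1 − 0.89942) = 0.995

0.995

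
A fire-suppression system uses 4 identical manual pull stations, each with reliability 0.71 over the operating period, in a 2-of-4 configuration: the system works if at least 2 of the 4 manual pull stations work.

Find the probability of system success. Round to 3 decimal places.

0.924

R = Σ_{i=2}^{4} C(4,i) p^i (1−p)^{4−i} with p = 0.71
C(4,2)·0.71^2·0.29^2 = 0.25437
C(4,3)·0.71^3·0.29^1 = 0.41518
C(4,4)·0.71^4·0.29^0 = 0.25412
Sum = 0.924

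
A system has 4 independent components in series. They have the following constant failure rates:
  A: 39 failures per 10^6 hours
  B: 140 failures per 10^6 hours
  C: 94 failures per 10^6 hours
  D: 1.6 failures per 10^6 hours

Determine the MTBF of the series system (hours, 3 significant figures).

3640

Series of exponential components: λ_sys = Σ λ_i
λ_sys = 0.000039 + 0.00014 + 0.000094 + 0.0000016 = 2.7460e-04 /h
MTBF = 1 / λ_sys = 3640 h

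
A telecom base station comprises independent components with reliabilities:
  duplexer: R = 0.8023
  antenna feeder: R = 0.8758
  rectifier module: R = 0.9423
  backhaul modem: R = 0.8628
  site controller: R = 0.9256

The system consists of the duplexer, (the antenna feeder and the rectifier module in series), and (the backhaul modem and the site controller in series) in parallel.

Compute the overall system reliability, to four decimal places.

0.9930

Series (antenna feeder and rectifier module): 0.875800 × 0.942300 = 0.825266
Series (backhaul modem and site controller): 0.862800 × 0.925600 = 0.798608
Parallel (duplexer, [0.825266], and [0.798608]): 1 − (1 − 0.802300)(1 − 0.825266)(1 − 0.798608) = 0.9930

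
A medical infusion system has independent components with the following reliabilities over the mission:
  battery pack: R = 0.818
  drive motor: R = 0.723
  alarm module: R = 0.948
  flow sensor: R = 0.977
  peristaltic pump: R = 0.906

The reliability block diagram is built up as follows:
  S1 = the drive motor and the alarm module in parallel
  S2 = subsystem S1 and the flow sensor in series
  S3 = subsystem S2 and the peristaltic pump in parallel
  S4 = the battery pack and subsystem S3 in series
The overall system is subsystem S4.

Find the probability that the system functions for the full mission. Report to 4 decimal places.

Parallel (drive motor and alarm module): 1 − (1 − 0.723000)(1 − 0.948000) = 0.985596
Series ([0.985596] and flow sensor): 0.985596 × 0.977000 = 0.962927
Parallel ([0.962927] and peristaltic pump): 1 − (1 − 0.962927)(1 − 0.906000) = 0.996515
Series (battery pack and [0.996515]): 0.818000 × 0.996515 = 0.8151

0.8151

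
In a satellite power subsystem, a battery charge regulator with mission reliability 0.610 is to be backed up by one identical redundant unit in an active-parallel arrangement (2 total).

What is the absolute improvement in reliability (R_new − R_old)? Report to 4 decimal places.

R_before = 0.610
R_after = 1 − (1 − 0.610)^2 = 0.8479
ΔR = 0.8479 − 0.610 = 0.2379

0.2379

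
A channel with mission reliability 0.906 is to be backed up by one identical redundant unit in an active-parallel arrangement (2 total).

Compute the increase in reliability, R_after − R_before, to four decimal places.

0.0852

R_before = 0.906
R_after = 1 − (1 − 0.906)^2 = 0.9912
ΔR = 0.9912 − 0.906 = 0.0852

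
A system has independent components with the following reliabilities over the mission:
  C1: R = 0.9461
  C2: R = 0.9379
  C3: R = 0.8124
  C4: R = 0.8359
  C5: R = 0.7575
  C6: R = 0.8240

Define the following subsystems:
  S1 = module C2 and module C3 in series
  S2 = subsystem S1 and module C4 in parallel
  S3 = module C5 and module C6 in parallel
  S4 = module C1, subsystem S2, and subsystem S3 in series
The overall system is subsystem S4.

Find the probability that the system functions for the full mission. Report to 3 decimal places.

Series (C2 and C3): 0.93790 × 0.81240 = 0.76195
Parallel ([0.76195] and C4): 1 − (1 − 0.76195)(1 − 0.83590) = 0.96094
Parallel (C5 and C6): 1 − (1 − 0.75750)(1 − 0.82400) = 0.95732
Series (C1, [0.96094], and [0.95732]): 0.94610 × 0.96094 × 0.95732 = 0.870

0.870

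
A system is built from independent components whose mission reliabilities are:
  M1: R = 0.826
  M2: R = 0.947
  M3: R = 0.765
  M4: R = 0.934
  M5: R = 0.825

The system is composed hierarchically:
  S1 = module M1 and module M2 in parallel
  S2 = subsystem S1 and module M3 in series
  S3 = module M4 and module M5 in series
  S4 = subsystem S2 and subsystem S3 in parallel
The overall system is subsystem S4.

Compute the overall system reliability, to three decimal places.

0.944

Parallel (M1 and M2): 1 − (1 − 0.82600)(1 − 0.94700) = 0.99078
Series ([0.99078] and M3): 0.99078 × 0.76500 = 0.75795
Series (M4 and M5): 0.93400 × 0.82500 = 0.77055
Parallel ([0.75795] and [0.77055]): 1 − (1 − 0.75795)(1 − 0.77055) = 0.944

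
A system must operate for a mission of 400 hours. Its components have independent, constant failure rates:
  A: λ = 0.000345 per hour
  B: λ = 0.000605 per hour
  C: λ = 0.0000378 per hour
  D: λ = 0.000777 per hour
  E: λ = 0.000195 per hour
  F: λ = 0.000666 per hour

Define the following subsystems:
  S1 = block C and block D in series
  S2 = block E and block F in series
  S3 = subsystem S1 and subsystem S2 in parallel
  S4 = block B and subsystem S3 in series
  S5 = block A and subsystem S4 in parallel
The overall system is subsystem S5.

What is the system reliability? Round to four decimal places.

R(A) = exp(−0.000345 × 400) = 0.871099
R(B) = exp(−0.000605 × 400) = 0.785056
R(C) = exp(−0.0000378 × 400) = 0.984994
R(D) = exp(−0.000777 × 400) = 0.732860
R(E) = exp(−0.000195 × 400) = 0.924964
R(F) = exp(−0.000666 × 400) = 0.766133
Series (C and D): 0.984994 × 0.732860 = 0.721863
Series (E and F): 0.924964 × 0.766133 = 0.708645
Parallel ([0.721863] and [0.708645]): 1 − (1 − 0.721863)(1 − 0.708645) = 0.918963
Series (B and [0.918963]): 0.785056 × 0.918963 = 0.721437
Parallel (A and [0.721437]): 1 − (1 − 0.871099)(1 − 0.721437) = 0.9641

0.9641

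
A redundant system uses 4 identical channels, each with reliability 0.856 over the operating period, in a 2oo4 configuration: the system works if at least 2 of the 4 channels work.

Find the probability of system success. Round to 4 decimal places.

0.9893

R = Σ_{i=2}^{4} C(4,i) p^i (1−p)^{4−i} with p = 0.856
C(4,2)·0.856^2·0.144^2 = 0.091164
C(4,3)·0.856^3·0.144^1 = 0.361280
C(4,4)·0.856^4·0.144^0 = 0.536902
Sum = 0.9893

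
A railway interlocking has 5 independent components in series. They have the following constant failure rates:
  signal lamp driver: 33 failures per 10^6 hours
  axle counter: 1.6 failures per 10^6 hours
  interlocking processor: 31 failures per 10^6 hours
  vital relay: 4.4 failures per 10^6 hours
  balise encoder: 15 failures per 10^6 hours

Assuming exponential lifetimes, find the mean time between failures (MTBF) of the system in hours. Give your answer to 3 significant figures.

Series of exponential components: λ_sys = Σ λ_i
λ_sys = 0.000033 + 0.0000016 + 0.000031 + 0.0000044 + 0.000015 = 8.5000e-05 /h
MTBF = 1 / λ_sys = 11800 h

11800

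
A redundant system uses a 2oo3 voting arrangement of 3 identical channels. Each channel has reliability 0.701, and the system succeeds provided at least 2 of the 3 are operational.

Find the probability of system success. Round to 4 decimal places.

0.7853

R = Σ_{i=2}^{3} C(3,i) p^i (1−p)^{3−i} with p = 0.701
C(3,2)·0.701^2·0.299^1 = 0.440787
C(3,3)·0.701^3·0.299^0 = 0.344472
Sum = 0.7853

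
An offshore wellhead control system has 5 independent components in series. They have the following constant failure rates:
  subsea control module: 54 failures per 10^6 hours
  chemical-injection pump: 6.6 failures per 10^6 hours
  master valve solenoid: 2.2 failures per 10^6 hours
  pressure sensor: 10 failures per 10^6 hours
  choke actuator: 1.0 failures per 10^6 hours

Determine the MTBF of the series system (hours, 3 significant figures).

13600

Series of exponential components: λ_sys = Σ λ_i
λ_sys = 0.000054 + 0.0000066 + 0.0000022 + 0.000010 + 0.0000010 = 7.3800e-05 /h
MTBF = 1 / λ_sys = 13600 h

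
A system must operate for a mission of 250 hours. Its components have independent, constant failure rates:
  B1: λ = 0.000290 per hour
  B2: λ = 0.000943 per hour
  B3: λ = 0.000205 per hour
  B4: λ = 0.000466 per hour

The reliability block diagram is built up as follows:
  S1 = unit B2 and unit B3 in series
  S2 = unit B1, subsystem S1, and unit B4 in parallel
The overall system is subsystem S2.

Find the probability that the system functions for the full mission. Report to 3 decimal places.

0.998

R(B1) = exp(−0.000290 × 250) = 0.93007
R(B2) = exp(−0.000943 × 250) = 0.78998
R(B3) = exp(−0.000205 × 250) = 0.95004
R(B4) = exp(−0.000466 × 250) = 0.89003
Series (B2 and B3): 0.78998 × 0.95004 = 0.75051
Parallel (B1, [0.75051], and B4): 1 − (1 − 0.93007)(1 − 0.75051)(1 − 0.89003) = 0.998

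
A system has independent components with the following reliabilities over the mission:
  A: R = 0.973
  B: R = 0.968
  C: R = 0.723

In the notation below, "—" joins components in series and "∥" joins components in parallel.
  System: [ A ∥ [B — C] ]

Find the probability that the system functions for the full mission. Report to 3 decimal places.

Series (B and C): 0.96800 × 0.72300 = 0.69986
Parallel (A and [0.69986]): 1 − (1 − 0.97300)(1 − 0.69986) = 0.992

0.992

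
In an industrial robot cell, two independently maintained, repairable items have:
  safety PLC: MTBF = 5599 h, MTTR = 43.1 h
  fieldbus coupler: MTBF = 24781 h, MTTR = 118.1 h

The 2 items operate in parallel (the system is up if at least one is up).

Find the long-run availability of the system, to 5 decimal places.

A(safety PLC) = MTBF/(MTBF+MTTR) = 5599/(5599+43.1) = 0.992361
A(fieldbus coupler) = MTBF/(MTBF+MTTR) = 24781/(24781+118.1) = 0.995257
Parallel availability: 1 − (1 − 0.992361)(1 − 0.995257) = 0.99996

0.99996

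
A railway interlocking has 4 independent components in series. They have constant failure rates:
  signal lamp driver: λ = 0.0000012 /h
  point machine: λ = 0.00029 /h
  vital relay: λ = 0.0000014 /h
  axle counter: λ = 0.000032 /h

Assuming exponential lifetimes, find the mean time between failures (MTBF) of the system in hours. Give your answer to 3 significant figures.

Series of exponential components: λ_sys = Σ λ_i
λ_sys = 0.0000012 + 0.00029 + 0.0000014 + 0.000032 = 3.2460e-04 /h
MTBF = 1 / λ_sys = 3080 h

3080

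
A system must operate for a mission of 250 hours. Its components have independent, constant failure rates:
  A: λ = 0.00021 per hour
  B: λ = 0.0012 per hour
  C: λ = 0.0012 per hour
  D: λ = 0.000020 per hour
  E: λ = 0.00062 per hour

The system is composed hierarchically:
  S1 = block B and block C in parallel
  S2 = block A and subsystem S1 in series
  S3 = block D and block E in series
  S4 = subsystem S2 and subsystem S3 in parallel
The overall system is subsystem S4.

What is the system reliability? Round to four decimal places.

0.9830

R(A) = exp(−0.00021 × 250) = 0.948854
R(B) = exp(−0.0012 × 250) = 0.740818
R(C) = exp(−0.0012 × 250) = 0.740818
R(D) = exp(−0.000020 × 250) = 0.995012
R(E) = exp(−0.00062 × 250) = 0.856415
Parallel (B and C): 1 − (1 − 0.740818)(1 − 0.740818) = 0.932825
Series (A and [0.932825]): 0.948854 × 0.932825 = 0.885115
Series (D and E): 0.995012 × 0.856415 = 0.852143
Parallel ([0.885115] and [0.852143]): 1 − (1 − 0.885115)(1 − 0.852143) = 0.9830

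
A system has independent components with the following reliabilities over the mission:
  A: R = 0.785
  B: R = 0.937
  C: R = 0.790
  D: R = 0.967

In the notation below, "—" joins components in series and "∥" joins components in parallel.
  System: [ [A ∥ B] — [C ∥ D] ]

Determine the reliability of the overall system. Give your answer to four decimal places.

Parallel (A and B): 1 − (1 − 0.785000)(1 − 0.937000) = 0.986455
Parallel (C and D): 1 − (1 − 0.790000)(1 − 0.967000) = 0.993070
Series ([0.986455] and [0.993070]): 0.986455 × 0.993070 = 0.9796

0.9796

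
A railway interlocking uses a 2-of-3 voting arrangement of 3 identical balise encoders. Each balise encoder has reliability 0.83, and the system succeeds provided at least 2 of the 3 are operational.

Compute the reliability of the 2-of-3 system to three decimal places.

0.923

R = Σ_{i=2}^{3} C(3,i) p^i (1−p)^{3−i} with p = 0.83
C(3,2)·0.83^2·0.17^1 = 0.35134
C(3,3)·0.83^3·0.17^0 = 0.57179
Sum = 0.923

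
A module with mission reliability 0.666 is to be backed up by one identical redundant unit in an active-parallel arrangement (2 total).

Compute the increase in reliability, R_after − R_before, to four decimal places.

R_before = 0.666
R_after = 1 − (1 − 0.666)^2 = 0.8884
ΔR = 0.8884 − 0.666 = 0.2224

0.2224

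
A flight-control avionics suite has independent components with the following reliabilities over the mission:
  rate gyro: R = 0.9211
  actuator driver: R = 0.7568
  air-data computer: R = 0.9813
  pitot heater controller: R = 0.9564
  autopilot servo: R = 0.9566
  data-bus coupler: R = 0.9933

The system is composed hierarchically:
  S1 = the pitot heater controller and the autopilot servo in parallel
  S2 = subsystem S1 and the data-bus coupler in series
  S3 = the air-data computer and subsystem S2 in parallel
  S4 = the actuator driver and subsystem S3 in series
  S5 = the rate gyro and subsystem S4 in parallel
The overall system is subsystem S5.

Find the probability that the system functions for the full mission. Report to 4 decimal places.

0.9808

Parallel (pitot heater controller and autopilot servo): 1 − (1 − 0.956400)(1 − 0.956600) = 0.998108
Series ([0.998108] and data-bus coupler): 0.998108 × 0.993300 = 0.991421
Parallel (air-data computer and [0.991421]): 1 − (1 − 0.981300)(1 − 0.991421) = 0.999840
Series (actuator driver and [0.999840]): 0.756800 × 0.999840 = 0.756679
Parallel (rate gyro and [0.756679]): 1 − (1 − 0.921100)(1 − 0.756679) = 0.9808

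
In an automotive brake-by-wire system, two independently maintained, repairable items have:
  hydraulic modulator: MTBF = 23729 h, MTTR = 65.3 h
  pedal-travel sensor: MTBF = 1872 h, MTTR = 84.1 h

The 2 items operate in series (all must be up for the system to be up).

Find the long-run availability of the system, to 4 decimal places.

A(hydraulic modulator) = MTBF/(MTBF+MTTR) = 23729/(23729+65.3) = 0.997256
A(pedal-travel sensor) = MTBF/(MTBF+MTTR) = 1872/(1872+84.1) = 0.957006
Series availability: 0.997256 × 0.957006 = 0.9544

0.9544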